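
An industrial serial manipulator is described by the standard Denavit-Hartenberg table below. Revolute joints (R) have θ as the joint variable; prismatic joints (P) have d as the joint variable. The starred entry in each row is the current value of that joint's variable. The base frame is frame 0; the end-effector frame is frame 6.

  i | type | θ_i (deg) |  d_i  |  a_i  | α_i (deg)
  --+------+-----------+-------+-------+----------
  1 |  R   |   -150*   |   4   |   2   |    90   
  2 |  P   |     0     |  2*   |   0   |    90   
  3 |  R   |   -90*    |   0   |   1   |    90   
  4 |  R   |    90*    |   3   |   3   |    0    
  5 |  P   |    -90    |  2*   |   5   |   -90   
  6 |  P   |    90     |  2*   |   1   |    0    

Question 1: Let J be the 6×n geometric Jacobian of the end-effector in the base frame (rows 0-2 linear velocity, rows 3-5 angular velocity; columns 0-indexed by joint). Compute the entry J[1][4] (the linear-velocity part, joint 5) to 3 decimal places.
prismatic axis z_4 = (0.8660,0.5000,-0.0000)
J_v[:, 4] = z_4; J_ω[:, 4] = (0,0,0)
entry J[1][4] = 0.5000

0.500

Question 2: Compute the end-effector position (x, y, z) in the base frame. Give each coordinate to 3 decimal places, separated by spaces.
after link 1: o_1 = (-1.7321, -1.0000, 4.0000)
after link 2: o_2 = (-2.7321, 0.7321, 4.0000)
after link 3: o_3 = (-2.2321, -0.1340, 4.0000)
after link 4: o_4 = (0.3660, 1.3660, 1.0000)
after link 5: o_5 = (4.5981, -1.9641, 1.0000)
after link 6: o_6 = (3.7321, -2.4641, -1.0000)

3.732 -2.464 -1.000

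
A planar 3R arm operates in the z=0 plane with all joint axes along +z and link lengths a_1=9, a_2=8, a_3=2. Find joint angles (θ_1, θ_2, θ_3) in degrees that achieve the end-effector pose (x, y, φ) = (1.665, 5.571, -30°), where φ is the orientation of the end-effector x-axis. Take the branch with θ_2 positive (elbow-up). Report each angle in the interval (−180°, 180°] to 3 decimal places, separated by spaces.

wrist centre = target − a_3·(cos φ, sin φ) = (-0.0671, 6.5710)
cos θ_2 = (43.1825−9²−8²)/(2·9·8) = -0.7071; θ_2 = 134.9967° (elbow-up)
β = atan2(6.5710,-0.0671) = 90.5846°; ψ = atan2(5.6572,3.3435) = 59.4163°
θ_1 = β − ψ = 31.1683°
θ_3 = φ − θ_1 − θ_2 = 163.8350° (wrapped to (-180°,180°])

31.168 134.997 163.835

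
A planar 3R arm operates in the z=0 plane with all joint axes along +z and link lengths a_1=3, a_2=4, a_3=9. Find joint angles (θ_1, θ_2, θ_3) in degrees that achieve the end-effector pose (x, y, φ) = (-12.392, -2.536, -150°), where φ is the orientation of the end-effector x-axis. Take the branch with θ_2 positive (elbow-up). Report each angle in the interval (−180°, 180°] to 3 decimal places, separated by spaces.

103.735 90.008 16.258

wrist centre = target − a_3·(cos φ, sin φ) = (-4.5978, 1.9640)
cos θ_2 = (24.9968−3²−4²)/(2·3·4) = -0.0001; θ_2 = 90.0076° (elbow-up)
β = atan2(1.9640,-4.5978) = 156.8696°; ψ = atan2(4.0000,2.9995) = 53.1350°
θ_1 = β − ψ = 103.7346°
θ_3 = φ − θ_1 − θ_2 = 16.2578° (wrapped to (-180°,180°])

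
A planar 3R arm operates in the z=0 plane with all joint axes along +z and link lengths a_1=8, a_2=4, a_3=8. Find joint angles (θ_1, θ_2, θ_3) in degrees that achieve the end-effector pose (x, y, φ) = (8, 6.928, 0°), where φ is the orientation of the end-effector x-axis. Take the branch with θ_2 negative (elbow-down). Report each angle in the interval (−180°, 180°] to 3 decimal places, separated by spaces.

120.000 -120.003 0.003

wrist centre = target − a_3·(cos φ, sin φ) = (0.0000, 6.9280)
cos θ_2 = (47.9972−8²−4²)/(2·8·4) = -0.5000; θ_2 = -120.0029° (elbow-down)
β = atan2(6.9280,0.0000) = 90.0000°; ψ = atan2(-3.4640,5.9998) = -30.0000°
θ_1 = β − ψ = 120.0000°
θ_3 = φ − θ_1 − θ_2 = 0.0029° (wrapped to (-180°,180°])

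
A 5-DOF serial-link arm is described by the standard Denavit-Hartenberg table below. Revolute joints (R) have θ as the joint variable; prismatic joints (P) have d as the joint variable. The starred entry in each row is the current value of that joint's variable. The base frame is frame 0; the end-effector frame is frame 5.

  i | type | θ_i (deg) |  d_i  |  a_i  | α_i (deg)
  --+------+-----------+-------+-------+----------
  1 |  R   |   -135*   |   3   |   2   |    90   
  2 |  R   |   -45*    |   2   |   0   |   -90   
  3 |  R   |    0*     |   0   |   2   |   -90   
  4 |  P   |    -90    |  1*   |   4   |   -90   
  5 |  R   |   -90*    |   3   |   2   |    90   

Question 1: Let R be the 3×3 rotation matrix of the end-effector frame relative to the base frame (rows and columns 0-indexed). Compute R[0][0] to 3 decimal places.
0.707

End-effector x-axis (col 0 of R) = (0.7071,-0.7071,0.0000)
R[0][0] = 0.7071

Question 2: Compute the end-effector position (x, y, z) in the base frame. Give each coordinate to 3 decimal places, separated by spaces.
-5.207 -6.621 2.293

after link 1: o_1 = (-1.4142, -1.4142, 3.0000)
after link 2: o_2 = (-2.8284, -0.0000, 3.0000)
after link 3: o_3 = (-3.8284, -1.0000, 1.5858)
after link 4: o_4 = (-5.1213, -3.7071, 4.4142)
after link 5: o_5 = (-5.2071, -6.6213, 2.2929)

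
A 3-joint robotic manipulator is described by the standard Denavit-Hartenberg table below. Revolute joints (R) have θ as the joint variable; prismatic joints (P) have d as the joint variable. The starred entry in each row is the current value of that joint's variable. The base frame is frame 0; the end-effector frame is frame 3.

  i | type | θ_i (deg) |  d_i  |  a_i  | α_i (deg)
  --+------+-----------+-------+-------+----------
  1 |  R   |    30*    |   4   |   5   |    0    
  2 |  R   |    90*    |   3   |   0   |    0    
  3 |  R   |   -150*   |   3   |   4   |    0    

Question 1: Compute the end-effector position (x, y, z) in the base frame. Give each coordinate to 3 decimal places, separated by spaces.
after link 1: o_1 = (4.3301, 2.5000, 4.0000)
after link 2: o_2 = (4.3301, 2.5000, 7.0000)
after link 3: o_3 = (7.7942, 0.5000, 10.0000)

7.794 0.500 10.000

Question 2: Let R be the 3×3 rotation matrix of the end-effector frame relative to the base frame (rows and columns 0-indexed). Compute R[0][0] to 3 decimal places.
End-effector x-axis (col 0 of R) = (0.8660,-0.5000,0.0000)
R[0][0] = 0.8660

0.866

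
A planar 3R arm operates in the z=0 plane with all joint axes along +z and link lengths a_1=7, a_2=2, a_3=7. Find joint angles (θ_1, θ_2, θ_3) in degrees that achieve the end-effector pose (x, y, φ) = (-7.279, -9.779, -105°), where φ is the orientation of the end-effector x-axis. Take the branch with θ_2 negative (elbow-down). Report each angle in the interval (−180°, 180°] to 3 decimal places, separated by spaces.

-135.003 -120.008 150.012

wrist centre = target − a_3·(cos φ, sin φ) = (-5.4673, -3.0175)
cos θ_2 = (38.9964−7²−2²)/(2·7·2) = -0.5001; θ_2 = -120.0084° (elbow-down)
β = atan2(-3.0175,-5.4673) = -151.1046°; ψ = atan2(-1.7319,5.9997) = -16.1015°
θ_1 = β − ψ = -135.0031°
θ_3 = φ − θ_1 − θ_2 = 150.0116° (wrapped to (-180°,180°])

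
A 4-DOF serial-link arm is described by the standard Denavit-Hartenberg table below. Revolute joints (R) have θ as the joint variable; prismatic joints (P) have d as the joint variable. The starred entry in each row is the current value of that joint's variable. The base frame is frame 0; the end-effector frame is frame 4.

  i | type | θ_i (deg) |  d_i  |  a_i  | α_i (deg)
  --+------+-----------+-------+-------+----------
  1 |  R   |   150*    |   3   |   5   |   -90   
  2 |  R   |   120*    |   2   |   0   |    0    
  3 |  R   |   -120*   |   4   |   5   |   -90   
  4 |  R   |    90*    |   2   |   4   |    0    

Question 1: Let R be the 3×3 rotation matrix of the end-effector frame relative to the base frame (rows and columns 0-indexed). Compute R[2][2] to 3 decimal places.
End-effector z-axis (col 2 of R) = (-0.0000,-0.0000,-1.0000)
R[2][2] = -1.0000

-1.000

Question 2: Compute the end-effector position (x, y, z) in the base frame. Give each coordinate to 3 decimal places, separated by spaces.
-9.660 3.268 1.000

after link 1: o_1 = (-4.3301, 2.5000, 3.0000)
after link 2: o_2 = (-5.3301, 0.7679, 3.0000)
after link 3: o_3 = (-11.6603, -0.1962, 3.0000)
after link 4: o_4 = (-9.6603, 3.2679, 1.0000)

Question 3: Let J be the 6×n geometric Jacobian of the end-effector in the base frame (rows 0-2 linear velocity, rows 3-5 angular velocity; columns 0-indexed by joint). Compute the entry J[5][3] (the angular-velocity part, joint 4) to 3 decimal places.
-1.000

axis z_3 = (-0.0000,-0.0000,-1.0000); lever o_n−o_3 = (2.0000,3.4641,-2.0000)
cross product → J_v[:, 3] = (3.4641,-2.0000,0.0000)
J_ω[:, 3] = z_3
entry J[5][3] = -1.0000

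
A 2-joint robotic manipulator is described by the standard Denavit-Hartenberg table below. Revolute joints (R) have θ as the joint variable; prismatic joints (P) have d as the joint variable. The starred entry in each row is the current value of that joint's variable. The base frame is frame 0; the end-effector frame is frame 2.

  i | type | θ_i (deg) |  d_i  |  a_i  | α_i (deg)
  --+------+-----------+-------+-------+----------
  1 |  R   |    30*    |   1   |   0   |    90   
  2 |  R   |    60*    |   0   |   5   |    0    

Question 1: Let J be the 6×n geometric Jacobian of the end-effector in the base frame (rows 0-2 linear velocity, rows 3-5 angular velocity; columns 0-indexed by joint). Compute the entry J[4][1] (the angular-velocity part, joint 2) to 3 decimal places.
axis z_1 = (0.5000,-0.8660,0.0000); lever o_n−o_1 = (2.1651,1.2500,4.3301)
cross product → J_v[:, 1] = (-3.7500,-2.1651,2.5000)
J_ω[:, 1] = z_1
entry J[4][1] = -0.8660

-0.866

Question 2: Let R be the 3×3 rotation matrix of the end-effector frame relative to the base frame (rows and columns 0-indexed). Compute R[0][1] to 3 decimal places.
End-effector y-axis (col 1 of R) = (-0.7500,-0.4330,0.5000)
R[0][1] = -0.7500

-0.750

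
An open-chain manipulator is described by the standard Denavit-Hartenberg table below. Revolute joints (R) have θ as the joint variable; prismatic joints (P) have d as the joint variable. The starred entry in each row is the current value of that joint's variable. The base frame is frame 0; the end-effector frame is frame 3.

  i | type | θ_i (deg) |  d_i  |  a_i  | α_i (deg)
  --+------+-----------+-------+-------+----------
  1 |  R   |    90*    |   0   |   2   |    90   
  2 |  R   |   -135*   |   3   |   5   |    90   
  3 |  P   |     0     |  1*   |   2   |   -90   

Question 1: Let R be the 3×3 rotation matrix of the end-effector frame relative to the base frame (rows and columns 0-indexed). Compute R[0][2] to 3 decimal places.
End-effector z-axis (col 2 of R) = (1.0000,-0.0000,0.0000)
R[0][2] = 1.0000

1.000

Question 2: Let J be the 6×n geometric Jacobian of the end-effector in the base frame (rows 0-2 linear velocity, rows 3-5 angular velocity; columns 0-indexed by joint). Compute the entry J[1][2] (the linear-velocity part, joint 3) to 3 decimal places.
prismatic axis z_2 = (-0.0000,-0.7071,0.7071)
J_v[:, 2] = z_2; J_ω[:, 2] = (0,0,0)
entry J[1][2] = -0.7071

-0.707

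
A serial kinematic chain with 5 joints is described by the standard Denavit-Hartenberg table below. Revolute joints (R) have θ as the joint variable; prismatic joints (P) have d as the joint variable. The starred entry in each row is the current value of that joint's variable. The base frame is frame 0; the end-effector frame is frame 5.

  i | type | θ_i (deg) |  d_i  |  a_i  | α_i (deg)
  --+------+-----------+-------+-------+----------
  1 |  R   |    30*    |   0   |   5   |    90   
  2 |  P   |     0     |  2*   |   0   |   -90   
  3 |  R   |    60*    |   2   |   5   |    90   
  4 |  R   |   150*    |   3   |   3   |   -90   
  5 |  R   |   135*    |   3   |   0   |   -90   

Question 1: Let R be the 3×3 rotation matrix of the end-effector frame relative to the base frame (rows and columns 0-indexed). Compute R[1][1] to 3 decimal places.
0.500

End-effector y-axis (col 1 of R) = (0.0000,0.5000,0.8660)
R[1][1] = 0.5000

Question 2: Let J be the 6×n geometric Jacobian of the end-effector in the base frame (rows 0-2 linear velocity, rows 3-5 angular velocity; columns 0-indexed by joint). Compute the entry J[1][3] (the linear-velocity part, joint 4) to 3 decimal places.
axis z_3 = (1.0000,-0.0000,0.0000); lever o_n−o_3 = (3.0000,-4.0981,-1.0981)
cross product → J_v[:, 3] = (0.0000,1.0981,-4.0981)
J_ω[:, 3] = z_3
entry J[1][3] = 1.0981

1.098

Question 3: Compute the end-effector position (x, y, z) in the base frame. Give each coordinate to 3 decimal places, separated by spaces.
after link 1: o_1 = (4.3301, 2.5000, 0.0000)
after link 2: o_2 = (5.3301, 0.7679, 0.0000)
after link 3: o_3 = (5.3301, 5.7679, 2.0000)
after link 4: o_4 = (8.3301, 3.1699, 3.5000)
after link 5: o_5 = (8.3301, 1.6699, 0.9019)

8.330 1.670 0.902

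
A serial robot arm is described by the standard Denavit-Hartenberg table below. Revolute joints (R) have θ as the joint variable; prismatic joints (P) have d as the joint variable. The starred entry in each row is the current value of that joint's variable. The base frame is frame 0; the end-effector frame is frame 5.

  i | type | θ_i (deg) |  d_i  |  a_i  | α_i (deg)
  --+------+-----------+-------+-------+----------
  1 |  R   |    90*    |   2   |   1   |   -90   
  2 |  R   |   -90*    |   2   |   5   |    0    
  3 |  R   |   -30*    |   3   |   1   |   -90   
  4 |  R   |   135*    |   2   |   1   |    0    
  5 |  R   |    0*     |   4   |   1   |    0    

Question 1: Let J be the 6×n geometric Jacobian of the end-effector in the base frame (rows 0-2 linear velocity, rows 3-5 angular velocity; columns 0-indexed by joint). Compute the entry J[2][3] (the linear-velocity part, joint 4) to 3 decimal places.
axis z_3 = (0.0000,0.8660,0.5000); lever o_n−o_3 = (1.4142,5.9033,1.7753)
cross product → J_v[:, 3] = (-1.4142,0.7071,-1.2247)
J_ω[:, 3] = z_3
entry J[2][3] = -1.2247

-1.225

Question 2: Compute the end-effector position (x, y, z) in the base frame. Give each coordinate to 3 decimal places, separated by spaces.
-3.586 6.403 9.641

after link 1: o_1 = (0.0000, 1.0000, 2.0000)
after link 2: o_2 = (-2.0000, 1.0000, 7.0000)
after link 3: o_3 = (-5.0000, 0.5000, 7.8660)
after link 4: o_4 = (-4.2929, 2.5856, 8.2537)
after link 5: o_5 = (-3.5858, 6.4033, 9.6413)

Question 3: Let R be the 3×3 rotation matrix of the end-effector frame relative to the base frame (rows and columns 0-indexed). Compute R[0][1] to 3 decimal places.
-0.707

End-effector y-axis (col 1 of R) = (-0.7071,0.3536,-0.6124)
R[0][1] = -0.7071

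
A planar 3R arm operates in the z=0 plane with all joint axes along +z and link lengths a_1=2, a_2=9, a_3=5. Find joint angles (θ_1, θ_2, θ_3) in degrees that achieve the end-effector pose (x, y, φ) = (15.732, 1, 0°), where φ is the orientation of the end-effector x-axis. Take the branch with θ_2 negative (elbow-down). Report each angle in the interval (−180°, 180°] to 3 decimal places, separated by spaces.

wrist centre = target − a_3·(cos φ, sin φ) = (10.7320, 1.0000)
cos θ_2 = (116.1758−2²−9²)/(2·2·9) = 0.8660; θ_2 = -30.0035° (elbow-down)
β = atan2(1.0000,10.7320) = 5.3234°; ψ = atan2(-4.5005,9.7940) = -24.6795°
θ_1 = β − ψ = 30.0029°
θ_3 = φ − θ_1 − θ_2 = 0.0006° (wrapped to (-180°,180°])

30.003 -30.003 0.001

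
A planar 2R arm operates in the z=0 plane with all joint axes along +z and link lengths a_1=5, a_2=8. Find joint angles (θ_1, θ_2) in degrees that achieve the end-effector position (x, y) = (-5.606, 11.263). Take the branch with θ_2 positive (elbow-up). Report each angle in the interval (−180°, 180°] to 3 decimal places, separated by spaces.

97.923 29.999

cos θ_2 = (158.2824−5²−8²)/(2·5·8) = 0.8660; θ_2 = 29.9995° (elbow-up)
β = atan2(11.2630,-5.6060) = 116.4612°; ψ = atan2(3.9999,11.9282) = 18.5380°
θ_1 = β − ψ = 97.9232°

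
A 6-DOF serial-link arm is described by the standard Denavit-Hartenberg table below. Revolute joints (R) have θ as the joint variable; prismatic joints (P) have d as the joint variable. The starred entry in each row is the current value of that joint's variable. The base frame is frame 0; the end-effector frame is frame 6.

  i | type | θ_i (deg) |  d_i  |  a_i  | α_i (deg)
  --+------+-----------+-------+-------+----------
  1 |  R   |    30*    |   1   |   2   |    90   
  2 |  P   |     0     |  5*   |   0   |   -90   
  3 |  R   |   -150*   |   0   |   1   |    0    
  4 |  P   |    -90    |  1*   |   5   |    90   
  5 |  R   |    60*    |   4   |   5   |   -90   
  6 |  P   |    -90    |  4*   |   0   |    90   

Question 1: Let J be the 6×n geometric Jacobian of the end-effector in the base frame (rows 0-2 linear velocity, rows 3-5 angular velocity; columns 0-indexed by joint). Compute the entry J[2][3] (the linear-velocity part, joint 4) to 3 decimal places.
prismatic axis z_3 = (0.0000,0.0000,1.0000)
J_v[:, 3] = z_3; J_ω[:, 3] = (0,0,0)
entry J[2][3] = 1.0000

1.000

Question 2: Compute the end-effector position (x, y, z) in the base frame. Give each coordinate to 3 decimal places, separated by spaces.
2.237 1.286 8.330

after link 1: o_1 = (1.7321, 1.0000, 1.0000)
after link 2: o_2 = (4.2321, -3.3301, 1.0000)
after link 3: o_3 = (3.7321, -4.1962, 1.0000)
after link 4: o_4 = (-0.5981, -1.6962, 2.0000)
after link 5: o_5 = (-0.7631, 3.0179, 6.3301)
after link 6: o_6 = (2.2369, 1.2859, 8.3301)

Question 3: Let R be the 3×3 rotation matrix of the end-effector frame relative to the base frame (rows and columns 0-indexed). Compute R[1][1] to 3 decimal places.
-0.433

End-effector y-axis (col 1 of R) = (0.7500,-0.4330,0.5000)
R[1][1] = -0.4330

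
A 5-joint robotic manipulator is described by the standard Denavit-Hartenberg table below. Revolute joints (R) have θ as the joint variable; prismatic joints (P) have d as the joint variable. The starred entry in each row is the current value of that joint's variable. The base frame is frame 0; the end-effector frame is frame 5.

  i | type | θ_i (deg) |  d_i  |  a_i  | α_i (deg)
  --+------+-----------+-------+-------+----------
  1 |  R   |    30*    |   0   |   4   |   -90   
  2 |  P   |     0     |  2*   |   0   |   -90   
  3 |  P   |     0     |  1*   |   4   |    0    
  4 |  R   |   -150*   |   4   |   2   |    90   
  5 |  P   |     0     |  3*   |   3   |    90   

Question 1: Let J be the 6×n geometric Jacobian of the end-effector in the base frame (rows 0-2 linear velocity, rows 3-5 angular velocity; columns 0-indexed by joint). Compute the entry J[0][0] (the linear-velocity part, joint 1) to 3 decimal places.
-2.732

axis z_0 = ẑ; lever o_n−o_0 = (0.9282,2.7321,-5.0000)
cross product → J_v[:, 0] = (-2.7321,0.9282,0.0000)
J_ω[:, 0] = z_0
entry J[0][0] = -2.7321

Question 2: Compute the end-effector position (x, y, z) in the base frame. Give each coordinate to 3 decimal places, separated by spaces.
after link 1: o_1 = (3.4641, 2.0000, 0.0000)
after link 2: o_2 = (2.4641, 3.7321, 0.0000)
after link 3: o_3 = (5.9282, 5.7321, -1.0000)
after link 4: o_4 = (3.9282, 5.7321, -5.0000)
after link 5: o_5 = (0.9282, 2.7321, -5.0000)

0.928 2.732 -5.000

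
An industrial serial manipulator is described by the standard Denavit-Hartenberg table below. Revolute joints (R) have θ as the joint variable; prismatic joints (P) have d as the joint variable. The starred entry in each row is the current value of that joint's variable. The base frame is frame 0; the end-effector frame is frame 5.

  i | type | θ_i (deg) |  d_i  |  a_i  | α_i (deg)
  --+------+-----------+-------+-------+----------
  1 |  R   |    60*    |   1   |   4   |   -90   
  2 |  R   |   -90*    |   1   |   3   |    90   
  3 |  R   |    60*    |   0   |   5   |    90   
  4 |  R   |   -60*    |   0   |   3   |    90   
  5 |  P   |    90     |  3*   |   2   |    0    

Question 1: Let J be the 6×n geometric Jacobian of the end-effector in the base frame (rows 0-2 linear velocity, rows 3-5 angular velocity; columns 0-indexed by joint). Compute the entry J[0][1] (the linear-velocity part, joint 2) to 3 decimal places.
3.342

axis z_1 = (-0.8660,0.5000,0.0000); lever o_n−o_1 = (-0.8774,5.2386,6.6830)
cross product → J_v[:, 1] = (3.3415,5.7877,-4.0981)
J_ω[:, 1] = z_1
entry J[0][1] = 3.3415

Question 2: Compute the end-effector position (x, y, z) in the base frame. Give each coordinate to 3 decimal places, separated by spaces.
1.123 8.703 7.683

after link 1: o_1 = (2.0000, 3.4641, 1.0000)
after link 2: o_2 = (1.1340, 3.9641, 4.0000)
after link 3: o_3 = (-2.6160, 6.1292, 6.5000)
after link 4: o_4 = (-2.4420, 9.0287, 7.2500)
after link 5: o_5 = (1.1226, 8.7027, 7.6830)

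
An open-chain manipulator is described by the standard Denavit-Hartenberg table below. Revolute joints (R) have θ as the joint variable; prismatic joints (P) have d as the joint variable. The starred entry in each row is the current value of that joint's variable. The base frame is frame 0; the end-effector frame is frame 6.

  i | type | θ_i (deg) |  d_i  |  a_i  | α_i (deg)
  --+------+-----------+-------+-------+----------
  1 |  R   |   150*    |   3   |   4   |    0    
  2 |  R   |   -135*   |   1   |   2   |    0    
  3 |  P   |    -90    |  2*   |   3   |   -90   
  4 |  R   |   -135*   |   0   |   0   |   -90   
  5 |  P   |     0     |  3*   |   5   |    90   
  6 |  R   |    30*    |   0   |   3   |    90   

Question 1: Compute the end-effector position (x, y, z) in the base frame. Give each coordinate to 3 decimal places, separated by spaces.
after link 1: o_1 = (-3.4641, 2.0000, 3.0000)
after link 2: o_2 = (-1.5322, 2.5176, 4.0000)
after link 3: o_3 = (-0.7558, -0.3801, 6.0000)
after link 4: o_4 = (-0.7558, -0.3801, 6.0000)
after link 5: o_5 = (-1.1218, 0.9859, 11.6569)
after link 6: o_6 = (-1.3228, 1.7359, 14.5546)

-1.323 1.736 14.555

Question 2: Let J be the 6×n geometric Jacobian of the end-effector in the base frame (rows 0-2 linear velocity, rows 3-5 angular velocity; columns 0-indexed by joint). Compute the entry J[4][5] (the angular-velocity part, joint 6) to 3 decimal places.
axis z_5 = (0.9659,0.2588,0.0000); lever o_n−o_5 = (-0.2010,0.7500,2.8978)
cross product → J_v[:, 5] = (0.7500,-2.7990,0.7765)
J_ω[:, 5] = z_5
entry J[4][5] = 0.2588

0.259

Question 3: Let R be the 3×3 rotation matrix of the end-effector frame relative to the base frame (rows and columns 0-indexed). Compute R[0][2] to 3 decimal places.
-0.250

End-effector z-axis (col 2 of R) = (-0.2500,0.9330,-0.2588)
R[0][2] = -0.2500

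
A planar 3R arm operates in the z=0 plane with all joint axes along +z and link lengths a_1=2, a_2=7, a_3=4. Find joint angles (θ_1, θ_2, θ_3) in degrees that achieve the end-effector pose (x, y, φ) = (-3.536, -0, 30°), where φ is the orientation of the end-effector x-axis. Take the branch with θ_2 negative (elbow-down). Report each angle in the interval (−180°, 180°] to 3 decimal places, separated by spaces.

wrist centre = target − a_3·(cos φ, sin φ) = (-7.0001, -2.0000)
cos θ_2 = (53.0014−2²−7²)/(2·2·7) = 0.0001; θ_2 = -89.9971° (elbow-down)
β = atan2(-2.0000,-7.0001) = -164.0548°; ψ = atan2(-7.0000,2.0004) = -74.0519°
θ_1 = β − ψ = -90.0029°
θ_3 = φ − θ_1 − θ_2 = -150.0000° (wrapped to (-180°,180°])

-90.003 -89.997 -150.000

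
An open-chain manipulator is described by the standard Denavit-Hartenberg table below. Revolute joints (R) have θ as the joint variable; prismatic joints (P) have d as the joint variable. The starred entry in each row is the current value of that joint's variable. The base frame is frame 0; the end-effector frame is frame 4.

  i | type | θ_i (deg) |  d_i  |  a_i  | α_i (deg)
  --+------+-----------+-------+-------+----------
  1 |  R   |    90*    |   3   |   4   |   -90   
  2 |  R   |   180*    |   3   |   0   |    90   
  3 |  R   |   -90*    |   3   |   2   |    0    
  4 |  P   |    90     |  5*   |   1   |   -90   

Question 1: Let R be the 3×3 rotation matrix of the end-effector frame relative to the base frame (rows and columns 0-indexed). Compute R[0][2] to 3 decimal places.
-1.000

End-effector z-axis (col 2 of R) = (-1.0000,0.0000,0.0000)
R[0][2] = -1.0000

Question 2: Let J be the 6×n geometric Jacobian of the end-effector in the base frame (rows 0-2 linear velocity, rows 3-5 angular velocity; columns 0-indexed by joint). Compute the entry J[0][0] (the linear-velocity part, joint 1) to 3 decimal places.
axis z_0 = ẑ; lever o_n−o_0 = (-1.0000,3.0000,-5.0000)
cross product → J_v[:, 0] = (-3.0000,-1.0000,0.0000)
J_ω[:, 0] = z_0
entry J[0][0] = -3.0000

-3.000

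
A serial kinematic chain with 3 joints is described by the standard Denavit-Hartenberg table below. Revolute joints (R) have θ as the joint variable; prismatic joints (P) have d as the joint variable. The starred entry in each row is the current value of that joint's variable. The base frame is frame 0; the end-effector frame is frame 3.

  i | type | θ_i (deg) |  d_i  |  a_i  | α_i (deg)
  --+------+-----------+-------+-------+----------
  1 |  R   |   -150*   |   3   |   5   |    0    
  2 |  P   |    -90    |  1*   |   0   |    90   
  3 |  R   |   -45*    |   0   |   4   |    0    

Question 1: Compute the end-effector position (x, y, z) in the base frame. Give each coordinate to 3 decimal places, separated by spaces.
-5.744 -0.051 1.172

after link 1: o_1 = (-4.3301, -2.5000, 3.0000)
after link 2: o_2 = (-4.3301, -2.5000, 4.0000)
after link 3: o_3 = (-5.7443, -0.0505, 1.1716)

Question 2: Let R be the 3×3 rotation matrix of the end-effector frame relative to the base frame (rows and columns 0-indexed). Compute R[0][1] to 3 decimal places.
End-effector y-axis (col 1 of R) = (-0.3536,0.6124,0.7071)
R[0][1] = -0.3536

-0.354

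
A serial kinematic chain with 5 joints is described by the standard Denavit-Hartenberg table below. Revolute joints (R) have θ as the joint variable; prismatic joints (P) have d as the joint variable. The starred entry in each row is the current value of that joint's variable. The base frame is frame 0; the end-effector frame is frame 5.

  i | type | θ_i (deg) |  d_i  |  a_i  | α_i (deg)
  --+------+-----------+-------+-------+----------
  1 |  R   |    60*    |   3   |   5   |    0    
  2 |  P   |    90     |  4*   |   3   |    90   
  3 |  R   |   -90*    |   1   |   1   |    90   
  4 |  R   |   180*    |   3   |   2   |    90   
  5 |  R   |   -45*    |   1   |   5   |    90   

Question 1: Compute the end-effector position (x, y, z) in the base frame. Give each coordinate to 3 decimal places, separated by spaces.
0.438 7.830 11.536

after link 1: o_1 = (2.5000, 4.3301, 3.0000)
after link 2: o_2 = (-0.0981, 5.8301, 7.0000)
after link 3: o_3 = (0.4019, 6.6962, 6.0000)
after link 4: o_4 = (3.0000, 5.1962, 8.0000)
after link 5: o_5 = (0.4381, 7.8299, 11.5355)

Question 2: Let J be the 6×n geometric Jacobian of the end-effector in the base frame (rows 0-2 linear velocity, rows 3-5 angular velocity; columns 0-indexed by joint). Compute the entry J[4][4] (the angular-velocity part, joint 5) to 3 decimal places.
axis z_4 = (0.5000,0.8660,-0.0000); lever o_n−o_4 = (-2.5619,2.6338,3.5355)
cross product → J_v[:, 4] = (3.0619,-1.7678,3.5355)
J_ω[:, 4] = z_4
entry J[4][4] = 0.8660

0.866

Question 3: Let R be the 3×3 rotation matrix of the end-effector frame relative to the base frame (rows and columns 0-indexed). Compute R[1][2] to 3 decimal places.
End-effector z-axis (col 2 of R) = (-0.6124,0.3536,-0.7071)
R[1][2] = 0.3536

0.354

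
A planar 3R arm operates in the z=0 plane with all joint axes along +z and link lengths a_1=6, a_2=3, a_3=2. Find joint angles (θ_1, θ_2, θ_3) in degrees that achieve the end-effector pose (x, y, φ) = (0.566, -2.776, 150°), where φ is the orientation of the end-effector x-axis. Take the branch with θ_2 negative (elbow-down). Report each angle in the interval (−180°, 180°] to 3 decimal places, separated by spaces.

wrist centre = target − a_3·(cos φ, sin φ) = (2.2981, -3.7760)
cos θ_2 = (19.5392−6²−3²)/(2·6·3) = -0.7072; θ_2 = -135.0111° (elbow-down)
β = atan2(-3.7760,2.2981) = -58.6756°; ψ = atan2(-2.1209,3.8783) = -28.6729°
θ_1 = β − ψ = -30.0026°
θ_3 = φ − θ_1 − θ_2 = -44.9862° (wrapped to (-180°,180°])

-30.003 -135.011 -44.986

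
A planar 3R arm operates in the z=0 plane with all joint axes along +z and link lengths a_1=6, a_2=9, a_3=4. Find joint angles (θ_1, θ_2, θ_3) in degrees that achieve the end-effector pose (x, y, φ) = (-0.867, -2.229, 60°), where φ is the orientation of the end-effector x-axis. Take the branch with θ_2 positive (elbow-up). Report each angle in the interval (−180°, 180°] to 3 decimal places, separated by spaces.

wrist centre = target − a_3·(cos φ, sin φ) = (-2.8670, -5.6931)
cos θ_2 = (40.6311−6²−9²)/(2·6·9) = -0.7071; θ_2 = 135.0010° (elbow-up)
β = atan2(-5.6931,-2.8670) = -116.7295°; ψ = atan2(6.3638,-0.3641) = 93.2743°
θ_1 = β − ψ = -210.0038°
θ_3 = φ − θ_1 − θ_2 = 135.0027° (wrapped to (-180°,180°])

149.996 135.001 135.003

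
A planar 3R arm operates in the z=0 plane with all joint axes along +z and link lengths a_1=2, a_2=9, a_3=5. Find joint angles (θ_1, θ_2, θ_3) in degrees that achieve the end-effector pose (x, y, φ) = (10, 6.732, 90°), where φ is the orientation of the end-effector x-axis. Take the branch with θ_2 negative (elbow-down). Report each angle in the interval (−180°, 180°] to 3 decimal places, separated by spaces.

wrist centre = target − a_3·(cos φ, sin φ) = (10.0000, 1.7320)
cos θ_2 = (102.9998−2²−9²)/(2·2·9) = 0.5000; θ_2 = -60.0003° (elbow-down)
β = atan2(1.7320,10.0000) = 9.8261°; ψ = atan2(-7.7943,6.5000) = -50.1739°
θ_1 = β − ψ = 60.0000°
θ_3 = φ − θ_1 − θ_2 = 90.0003° (wrapped to (-180°,180°])

60.000 -60.000 90.000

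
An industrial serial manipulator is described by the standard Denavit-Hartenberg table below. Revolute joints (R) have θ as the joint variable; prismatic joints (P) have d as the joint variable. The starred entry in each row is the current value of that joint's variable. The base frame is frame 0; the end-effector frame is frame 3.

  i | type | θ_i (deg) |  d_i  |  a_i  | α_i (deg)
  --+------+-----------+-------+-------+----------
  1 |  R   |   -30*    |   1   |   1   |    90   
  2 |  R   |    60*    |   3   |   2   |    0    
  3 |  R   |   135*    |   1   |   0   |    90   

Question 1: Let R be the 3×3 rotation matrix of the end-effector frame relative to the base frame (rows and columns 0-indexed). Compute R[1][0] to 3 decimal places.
0.483

End-effector x-axis (col 0 of R) = (-0.8365,0.4830,-0.2588)
R[1][0] = 0.4830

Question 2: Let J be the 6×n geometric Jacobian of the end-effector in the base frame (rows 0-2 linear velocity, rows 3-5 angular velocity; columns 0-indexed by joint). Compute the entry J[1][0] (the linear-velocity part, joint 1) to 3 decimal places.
-0.268

axis z_0 = ẑ; lever o_n−o_0 = (-0.2679,-4.4641,2.7321)
cross product → J_v[:, 0] = (4.4641,-0.2679,0.0000)
J_ω[:, 0] = z_0
entry J[1][0] = -0.2679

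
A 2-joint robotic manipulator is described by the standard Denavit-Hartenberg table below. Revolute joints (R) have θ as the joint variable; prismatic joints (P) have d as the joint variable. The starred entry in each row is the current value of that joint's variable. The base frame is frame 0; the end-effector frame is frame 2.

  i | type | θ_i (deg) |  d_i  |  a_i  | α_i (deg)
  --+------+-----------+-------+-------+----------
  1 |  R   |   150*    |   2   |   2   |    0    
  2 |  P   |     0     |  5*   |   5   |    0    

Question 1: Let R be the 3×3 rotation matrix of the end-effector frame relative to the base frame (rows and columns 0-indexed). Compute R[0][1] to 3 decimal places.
-0.500

End-effector y-axis (col 1 of R) = (-0.5000,-0.8660,0.0000)
R[0][1] = -0.5000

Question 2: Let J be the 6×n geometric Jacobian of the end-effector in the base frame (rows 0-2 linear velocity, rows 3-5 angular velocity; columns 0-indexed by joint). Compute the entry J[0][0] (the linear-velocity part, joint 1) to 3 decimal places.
axis z_0 = ẑ; lever o_n−o_0 = (-6.0622,3.5000,7.0000)
cross product → J_v[:, 0] = (-3.5000,-6.0622,0.0000)
J_ω[:, 0] = z_0
entry J[0][0] = -3.5000

-3.500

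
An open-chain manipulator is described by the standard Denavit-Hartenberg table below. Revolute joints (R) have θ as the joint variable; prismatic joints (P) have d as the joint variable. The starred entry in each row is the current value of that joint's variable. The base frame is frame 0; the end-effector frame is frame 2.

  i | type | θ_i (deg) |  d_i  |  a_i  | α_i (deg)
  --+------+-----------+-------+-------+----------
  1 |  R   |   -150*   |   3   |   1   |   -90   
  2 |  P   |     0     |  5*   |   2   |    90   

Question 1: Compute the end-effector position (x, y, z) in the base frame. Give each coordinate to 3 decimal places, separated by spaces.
-0.098 -5.830 3.000

after link 1: o_1 = (-0.8660, -0.5000, 3.0000)
after link 2: o_2 = (-0.0981, -5.8301, 3.0000)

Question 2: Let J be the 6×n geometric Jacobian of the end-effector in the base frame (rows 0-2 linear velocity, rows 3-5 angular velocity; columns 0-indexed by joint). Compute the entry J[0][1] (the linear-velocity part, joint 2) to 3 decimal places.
0.500

prismatic axis z_1 = (0.5000,-0.8660,0.0000)
J_v[:, 1] = z_1; J_ω[:, 1] = (0,0,0)
entry J[0][1] = 0.5000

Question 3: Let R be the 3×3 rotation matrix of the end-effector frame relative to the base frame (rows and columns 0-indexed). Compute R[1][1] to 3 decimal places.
End-effector y-axis (col 1 of R) = (0.5000,-0.8660,0.0000)
R[1][1] = -0.8660

-0.866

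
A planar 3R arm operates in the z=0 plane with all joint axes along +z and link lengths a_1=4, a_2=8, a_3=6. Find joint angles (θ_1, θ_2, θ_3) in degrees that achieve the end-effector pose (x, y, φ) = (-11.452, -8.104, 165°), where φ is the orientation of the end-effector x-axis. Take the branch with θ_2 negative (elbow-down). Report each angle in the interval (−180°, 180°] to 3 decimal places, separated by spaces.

-89.995 -45.004 -60.001

wrist centre = target − a_3·(cos φ, sin φ) = (-5.6564, -9.6569)
cos θ_2 = (125.2514−4²−8²)/(2·4·8) = 0.7071; θ_2 = -45.0044° (elbow-down)
β = atan2(-9.6569,-5.6564) = -120.3592°; ψ = atan2(-5.6573,9.6564) = -30.3642°
θ_1 = β − ψ = -89.9950°
θ_3 = φ − θ_1 − θ_2 = -60.0006° (wrapped to (-180°,180°])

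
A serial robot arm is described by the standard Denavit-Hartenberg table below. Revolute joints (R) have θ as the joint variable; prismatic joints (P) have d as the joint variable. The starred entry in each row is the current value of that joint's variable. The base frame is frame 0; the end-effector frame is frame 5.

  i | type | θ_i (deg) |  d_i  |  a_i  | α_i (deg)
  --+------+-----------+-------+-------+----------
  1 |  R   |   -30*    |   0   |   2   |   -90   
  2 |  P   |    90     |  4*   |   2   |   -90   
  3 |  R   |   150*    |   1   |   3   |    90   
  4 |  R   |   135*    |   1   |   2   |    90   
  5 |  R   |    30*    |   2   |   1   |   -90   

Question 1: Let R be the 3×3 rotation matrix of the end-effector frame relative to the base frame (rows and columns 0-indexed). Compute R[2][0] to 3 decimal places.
End-effector x-axis (col 0 of R) = (-0.5937,0.1964,-0.7803)
R[2][0] = -0.7803

-0.780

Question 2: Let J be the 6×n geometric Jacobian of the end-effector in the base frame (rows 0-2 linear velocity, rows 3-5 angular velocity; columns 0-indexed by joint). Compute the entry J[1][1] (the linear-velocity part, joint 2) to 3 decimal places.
0.866

prismatic axis z_1 = (0.5000,0.8660,0.0000)
J_v[:, 1] = z_1; J_ω[:, 1] = (0,0,0)
entry J[1][1] = 0.8660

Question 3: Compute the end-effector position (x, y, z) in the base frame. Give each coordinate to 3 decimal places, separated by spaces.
after link 1: o_1 = (1.7321, -1.0000, 0.0000)
after link 2: o_2 = (3.7321, 2.4641, -2.0000)
after link 3: o_3 = (2.1160, 1.6651, 0.5981)
after link 4: o_4 = (0.8118, 2.2345, -1.1267)
after link 5: o_5 = (-1.3602, 2.5256, -0.6823)

-1.360 2.526 -0.682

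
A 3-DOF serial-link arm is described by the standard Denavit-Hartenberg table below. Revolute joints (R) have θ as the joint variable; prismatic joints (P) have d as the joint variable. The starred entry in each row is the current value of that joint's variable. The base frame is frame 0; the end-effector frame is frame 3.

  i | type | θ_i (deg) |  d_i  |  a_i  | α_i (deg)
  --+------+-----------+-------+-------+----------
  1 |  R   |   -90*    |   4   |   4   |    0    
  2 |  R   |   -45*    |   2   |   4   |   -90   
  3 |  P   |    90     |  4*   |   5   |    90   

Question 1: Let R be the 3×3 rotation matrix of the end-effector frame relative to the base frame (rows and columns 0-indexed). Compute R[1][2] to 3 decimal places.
End-effector z-axis (col 2 of R) = (-0.7071,-0.7071,0.0000)
R[1][2] = -0.7071

-0.707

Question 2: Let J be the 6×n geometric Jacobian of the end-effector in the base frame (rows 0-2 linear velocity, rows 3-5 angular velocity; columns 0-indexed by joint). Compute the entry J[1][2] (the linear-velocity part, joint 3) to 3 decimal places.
-0.707

prismatic axis z_2 = (0.7071,-0.7071,0.0000)
J_v[:, 2] = z_2; J_ω[:, 2] = (0,0,0)
entry J[1][2] = -0.7071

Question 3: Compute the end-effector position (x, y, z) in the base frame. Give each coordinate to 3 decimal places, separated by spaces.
0.000 -9.657 1.000

after link 1: o_1 = (0.0000, -4.0000, 4.0000)
after link 2: o_2 = (-2.8284, -6.8284, 6.0000)
after link 3: o_3 = (0.0000, -9.6569, 1.0000)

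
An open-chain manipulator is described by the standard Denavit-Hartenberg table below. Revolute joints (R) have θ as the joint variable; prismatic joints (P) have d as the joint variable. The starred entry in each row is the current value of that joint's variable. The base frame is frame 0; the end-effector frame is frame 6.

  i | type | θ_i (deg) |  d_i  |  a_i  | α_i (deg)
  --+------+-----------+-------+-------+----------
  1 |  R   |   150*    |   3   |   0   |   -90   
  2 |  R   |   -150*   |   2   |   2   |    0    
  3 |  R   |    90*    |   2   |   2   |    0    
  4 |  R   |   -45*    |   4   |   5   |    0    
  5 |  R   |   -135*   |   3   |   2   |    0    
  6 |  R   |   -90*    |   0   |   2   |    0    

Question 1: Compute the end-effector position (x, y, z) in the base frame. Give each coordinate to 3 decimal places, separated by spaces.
-4.379 -10.173 7.830

after link 1: o_1 = (0.0000, 0.0000, 3.0000)
after link 2: o_2 = (0.5000, -2.5981, 4.0000)
after link 3: o_3 = (-1.3660, -3.8301, 5.7321)
after link 4: o_4 = (-2.2453, -7.9413, 10.5617)
after link 5: o_5 = (-2.8793, -11.0394, 8.8296)
after link 6: o_6 = (-4.3793, -10.1733, 7.8296)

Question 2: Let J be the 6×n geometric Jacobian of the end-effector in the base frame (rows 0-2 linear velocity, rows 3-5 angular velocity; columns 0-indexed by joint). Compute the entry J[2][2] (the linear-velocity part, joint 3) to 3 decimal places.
-0.438

axis z_2 = (-0.5000,-0.8660,0.0000); lever o_n−o_2 = (-4.8793,-7.5753,3.8296)
cross product → J_v[:, 2] = (-3.3166,1.9148,-0.4380)
J_ω[:, 2] = z_2
entry J[2][2] = -0.4380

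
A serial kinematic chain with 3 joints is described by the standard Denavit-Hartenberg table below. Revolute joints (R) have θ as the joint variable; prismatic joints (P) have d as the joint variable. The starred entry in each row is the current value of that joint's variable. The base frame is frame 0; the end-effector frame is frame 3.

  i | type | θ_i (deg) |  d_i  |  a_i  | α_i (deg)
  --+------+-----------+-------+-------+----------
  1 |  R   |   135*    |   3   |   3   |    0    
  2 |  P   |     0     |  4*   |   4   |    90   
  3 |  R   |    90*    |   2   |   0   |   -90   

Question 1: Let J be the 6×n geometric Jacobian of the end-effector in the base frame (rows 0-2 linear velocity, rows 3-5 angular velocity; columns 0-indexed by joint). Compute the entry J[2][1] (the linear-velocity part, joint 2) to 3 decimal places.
1.000

prismatic axis z_1 = (0.0000,0.0000,1.0000)
J_v[:, 1] = z_1; J_ω[:, 1] = (0,0,0)
entry J[2][1] = 1.0000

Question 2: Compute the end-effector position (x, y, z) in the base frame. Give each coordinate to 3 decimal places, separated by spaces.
-3.536 6.364 7.000

after link 1: o_1 = (-2.1213, 2.1213, 3.0000)
after link 2: o_2 = (-4.9497, 4.9497, 7.0000)
after link 3: o_3 = (-3.5355, 6.3640, 7.0000)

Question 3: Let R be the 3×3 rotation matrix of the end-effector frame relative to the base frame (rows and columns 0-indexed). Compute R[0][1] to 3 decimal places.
End-effector y-axis (col 1 of R) = (-0.7071,-0.7071,-0.0000)
R[0][1] = -0.7071

-0.707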